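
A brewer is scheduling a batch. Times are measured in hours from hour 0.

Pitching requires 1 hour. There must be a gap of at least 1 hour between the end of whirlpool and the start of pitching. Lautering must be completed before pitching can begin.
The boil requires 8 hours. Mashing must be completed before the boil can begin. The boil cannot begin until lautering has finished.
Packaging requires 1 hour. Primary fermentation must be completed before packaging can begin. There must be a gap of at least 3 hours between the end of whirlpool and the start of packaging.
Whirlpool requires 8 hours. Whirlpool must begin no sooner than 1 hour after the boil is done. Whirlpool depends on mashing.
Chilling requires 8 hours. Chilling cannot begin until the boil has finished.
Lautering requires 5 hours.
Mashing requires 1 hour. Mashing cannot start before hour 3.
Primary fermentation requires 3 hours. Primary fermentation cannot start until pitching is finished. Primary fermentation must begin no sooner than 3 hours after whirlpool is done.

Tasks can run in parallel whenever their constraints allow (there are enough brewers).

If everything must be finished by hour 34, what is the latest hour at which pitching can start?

29

Packaging must finish by hour 34; it takes 1 hour, so it must start by 34 − 1 = hour 33.
Since packaging (must start by hour 33) depends on it, primary fermentation must finish by hour 33. Backing off its 3-hour duration gives a latest start of hour 30.
Pitching must finish before primary fermentation (must start by hour 30). With a 1-hour duration, pitching must start by 30 − 1 = hour 29.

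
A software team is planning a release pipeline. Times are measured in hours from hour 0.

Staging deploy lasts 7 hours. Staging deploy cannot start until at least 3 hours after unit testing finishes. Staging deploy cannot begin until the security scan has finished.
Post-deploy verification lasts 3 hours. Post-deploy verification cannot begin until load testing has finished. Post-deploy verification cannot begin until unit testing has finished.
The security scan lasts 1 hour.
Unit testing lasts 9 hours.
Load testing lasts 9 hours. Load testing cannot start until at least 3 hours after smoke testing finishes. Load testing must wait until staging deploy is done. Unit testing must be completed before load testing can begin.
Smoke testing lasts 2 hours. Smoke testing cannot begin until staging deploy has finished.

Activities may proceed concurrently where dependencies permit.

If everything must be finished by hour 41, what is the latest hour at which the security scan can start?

16

Nothing follows post-deploy verification; the deadline of hour 41 is its only limit. It must start by 41 − 3 = hour 38.
Load testing has to be done before post-deploy verification (must start by hour 38). That means finishing by hour 38, i.e. starting by 38 − 9 = hour 29.
Smoke testing feeds into load testing (must start by hour 29, minus 3-hour gap → hour 26); so smoke testing must finish by hour 26 and therefore start by hour 24.
Staging deploy must finish in time for smoke testing (must start by hour 24); load testing (must start by hour 29). The tightest is hour 24, so staging deploy must start by 24 − 7 = hour 17.
The security scan has to be done before staging deploy (must start by hour 17). That means finishing by hour 17, i.e. starting by 17 − 1 = hour 16.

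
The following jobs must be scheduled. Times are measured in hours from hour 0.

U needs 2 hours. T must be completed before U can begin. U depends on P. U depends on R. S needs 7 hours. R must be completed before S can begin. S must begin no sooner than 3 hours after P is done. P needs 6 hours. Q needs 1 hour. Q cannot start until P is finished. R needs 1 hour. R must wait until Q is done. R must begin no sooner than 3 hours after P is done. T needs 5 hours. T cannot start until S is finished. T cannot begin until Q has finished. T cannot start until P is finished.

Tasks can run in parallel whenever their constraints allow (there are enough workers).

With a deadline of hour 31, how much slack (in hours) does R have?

P can start immediately at hour 0; it finishes at hour 6.
Q cannot begin until P (finishes hour 6). It runs from hour 6 to 6 + 1 = hour 7.
R cannot start until Q (finishes hour 7); P (finishes hour 6, plus 3-hour gap → hour 9). The controlling bound is hour 9, so R finishes at 9 + 1 = hour 10.

Working backward from the deadline:
To finish by hour 31, U (duration 2) must start no later than hour 29.
T feeds into U (must start by hour 29); so T must finish by hour 29 and therefore start by hour 24.
S feeds into T (must start by hour 24); so S must finish by hour 24 and therefore start by hour 17.
R feeds S (must start by hour 17); U (must start by hour 29). Taking the minimum, R must finish by hour 17 and start by 17 − 1 = hour 16.
So R can start as early as hour 9 and as late as hour 16, giving 16 − 9 = 7 hours of slack.

7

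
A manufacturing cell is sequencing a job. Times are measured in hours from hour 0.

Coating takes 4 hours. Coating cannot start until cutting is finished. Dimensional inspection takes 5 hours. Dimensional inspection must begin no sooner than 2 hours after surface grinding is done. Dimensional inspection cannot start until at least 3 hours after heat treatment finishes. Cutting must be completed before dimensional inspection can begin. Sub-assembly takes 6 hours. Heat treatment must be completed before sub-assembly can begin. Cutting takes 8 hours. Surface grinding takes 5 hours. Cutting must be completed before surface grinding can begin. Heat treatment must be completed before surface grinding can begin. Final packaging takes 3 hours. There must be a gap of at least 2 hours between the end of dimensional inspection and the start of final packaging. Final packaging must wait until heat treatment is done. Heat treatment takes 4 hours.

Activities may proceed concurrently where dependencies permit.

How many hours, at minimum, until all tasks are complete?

25

Heat treatment has no prerequisites, so it starts at hour 0 and finishes at hour 4.
Sub-assembly waits on heat treatment (finishes hour 4), so it starts at hour 4 and finishes at 4 + 6 = hour 10.
Cutting can start immediately at hour 0; it finishes at hour 8.
After cutting (finishes hour 8), coating can start at hour 8 and finishes at hour 12.
Surface grinding cannot start until cutting (finishes hour 8); heat treatment (finishes hour 4). The controlling bound is hour 8, so surface grinding finishes at 8 + 5 = hour 13.
Dimensional inspection has to wait for surface grinding (finishes hour 13, plus 2-hour gap → hour 15); heat treatment (finishes hour 4, plus 3-hour gap → hour 7); cutting (finishes hour 8). The latest of these is hour 15, so dimensional inspection runs hour 15 to 15 + 5 = hour 20.
For final packaging: dimensional inspection (finishes hour 20, plus 2-hour gap → hour 22); heat treatment (finishes hour 4). Taking the maximum gives a start of hour 22, and it finishes at 22 + 3 = hour 25.
All tasks are finished once the last one completes. Finish times: Cutting at 8, Heat treatment at 4, Surface grinding at 13, Dimensional inspection at 20, Coating at 12, Sub-assembly at 10, Final packaging at 25. The latest is hour 25.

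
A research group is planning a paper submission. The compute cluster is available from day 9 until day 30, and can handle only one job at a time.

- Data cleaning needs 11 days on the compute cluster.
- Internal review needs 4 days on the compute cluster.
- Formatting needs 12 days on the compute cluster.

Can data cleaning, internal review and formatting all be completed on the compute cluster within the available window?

No

The compute cluster window is 30 − 9 = 21 days.
Running back to back, the jobs need 11 + 4 + 12 = 27 days on the compute cluster.
Since 27 > 21, they cannot all fit.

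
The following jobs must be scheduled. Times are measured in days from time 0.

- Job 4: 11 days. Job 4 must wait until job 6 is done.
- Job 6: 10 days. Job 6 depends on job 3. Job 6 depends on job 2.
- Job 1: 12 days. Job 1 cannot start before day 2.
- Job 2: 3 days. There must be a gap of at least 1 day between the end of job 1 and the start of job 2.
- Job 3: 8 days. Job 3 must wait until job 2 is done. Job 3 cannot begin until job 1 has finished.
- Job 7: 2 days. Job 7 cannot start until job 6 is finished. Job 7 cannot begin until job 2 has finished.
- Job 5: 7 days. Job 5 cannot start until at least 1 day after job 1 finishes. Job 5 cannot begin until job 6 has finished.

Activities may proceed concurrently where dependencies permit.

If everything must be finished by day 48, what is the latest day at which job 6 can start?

Job 4 has no dependents, so it just needs to finish by day 48. Starting by 48 − 11 = day 37 achieves that.
Job 5 has no dependents, so it just needs to finish by day 48. Starting by 48 − 7 = day 41 achieves that.
Job 7 has no dependents, so it just needs to finish by day 48. Starting by 48 − 2 = day 46 achieves that.
Job 6 must finish in time for job 4 (must start by day 37); job 5 (must start by day 41); job 7 (must start by day 46). The tightest is day 37, so job 6 must start by 37 − 10 = day 27.

27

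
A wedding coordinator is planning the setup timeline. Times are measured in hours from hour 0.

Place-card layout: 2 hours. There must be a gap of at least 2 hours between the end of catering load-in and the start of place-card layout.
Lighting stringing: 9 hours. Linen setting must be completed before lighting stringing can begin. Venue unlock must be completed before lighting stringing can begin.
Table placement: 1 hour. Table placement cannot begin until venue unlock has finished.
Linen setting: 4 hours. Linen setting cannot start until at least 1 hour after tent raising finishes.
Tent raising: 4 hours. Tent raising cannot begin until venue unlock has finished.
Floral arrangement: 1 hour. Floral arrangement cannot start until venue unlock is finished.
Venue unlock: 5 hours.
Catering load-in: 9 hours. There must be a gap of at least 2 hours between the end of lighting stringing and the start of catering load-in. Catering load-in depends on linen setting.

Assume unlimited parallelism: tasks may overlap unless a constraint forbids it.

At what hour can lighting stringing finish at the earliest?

Nothing blocks venue unlock, so it runs from hour 0 to hour 5.
Tent raising cannot begin until venue unlock (finishes hour 5). It runs from hour 5 to 5 + 4 = hour 9.
After tent raising (finishes hour 9, plus 1-hour gap → hour 10), linen setting can start at hour 10 and finishes at hour 14.
Lighting stringing has to wait for linen setting (finishes hour 14); venue unlock (finishes hour 5). The latest of these is hour 14, so lighting stringing runs hour 14 to 14 + 9 = hour 23.

23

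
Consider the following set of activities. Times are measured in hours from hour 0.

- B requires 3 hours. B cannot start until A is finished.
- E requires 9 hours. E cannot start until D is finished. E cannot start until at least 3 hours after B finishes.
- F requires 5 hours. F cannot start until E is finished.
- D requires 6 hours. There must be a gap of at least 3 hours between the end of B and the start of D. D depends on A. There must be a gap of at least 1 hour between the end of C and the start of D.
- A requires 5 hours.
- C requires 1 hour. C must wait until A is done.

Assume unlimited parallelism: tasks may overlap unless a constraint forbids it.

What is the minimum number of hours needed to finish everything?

A can start immediately at hour 0; it finishes at hour 5.
C cannot begin until A (finishes hour 5). It runs from hour 5 to 5 + 1 = hour 6.
After A (finishes hour 5), B can start at hour 5 and finishes at hour 8.
D has to wait for B (finishes hour 8, plus 3-hour gap → hour 11); A (finishes hour 5); C (finishes hour 6, plus 1-hour gap → hour 7). The latest of these is hour 11, so D runs hour 11 to 11 + 6 = hour 17.
E needs all of D (finishes hour 17); B (finishes hour 8, plus 3-hour gap → hour 11). That puts its earliest start at hour 17; it finishes at 17 + 9 = hour 26.
After E (finishes hour 26), F can start at hour 26 and finishes at hour 31.
All tasks are finished once the last one completes. Finish times: A at 5, B at 8, C at 6, D at 17, E at 26, F at 31. The latest is hour 31.

31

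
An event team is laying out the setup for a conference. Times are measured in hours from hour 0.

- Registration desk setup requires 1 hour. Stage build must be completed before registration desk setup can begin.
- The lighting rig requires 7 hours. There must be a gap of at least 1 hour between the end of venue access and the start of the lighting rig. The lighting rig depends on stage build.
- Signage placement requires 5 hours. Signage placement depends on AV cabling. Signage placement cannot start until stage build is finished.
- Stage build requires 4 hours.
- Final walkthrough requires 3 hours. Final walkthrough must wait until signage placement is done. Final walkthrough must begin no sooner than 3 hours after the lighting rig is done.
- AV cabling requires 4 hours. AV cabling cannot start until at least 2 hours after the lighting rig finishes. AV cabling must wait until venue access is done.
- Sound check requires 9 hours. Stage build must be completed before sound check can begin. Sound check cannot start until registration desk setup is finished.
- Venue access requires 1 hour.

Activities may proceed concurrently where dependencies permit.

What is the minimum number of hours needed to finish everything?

Stage build can start immediately at hour 0; it finishes at hour 4.
Registration desk setup waits on stage build (finishes hour 4), so it starts at hour 4 and finishes at 4 + 1 = hour 5.
Sound check cannot start until stage build (finishes hour 4); registration desk setup (finishes hour 5). The controlling bound is hour 5, so sound check finishes at 5 + 9 = hour 14.
Venue access has no prerequisites, so it starts at hour 0 and finishes at hour 1.
The lighting rig cannot start until venue access (finishes hour 1, plus 1-hour gap → hour 2); stage build (finishes hour 4). The controlling bound is hour 4, so the lighting rig finishes at 4 + 7 = hour 11.
AV cabling cannot start until the lighting rig (finishes hour 11, plus 2-hour gap → hour 13); venue access (finishes hour 1). The controlling bound is hour 13, so AV cabling finishes at 13 + 4 = hour 17.
Signage placement cannot start until AV cabling (finishes hour 17); stage build (finishes hour 4). The controlling bound is hour 17, so signage placement finishes at 17 + 5 = hour 22.
Final walkthrough cannot start until signage placement (finishes hour 22); the lighting rig (finishes hour 11, plus 3-hour gap → hour 14). The controlling bound is hour 22, so final walkthrough finishes at 22 + 3 = hour 25.
All tasks are finished once the last one completes. Finish times: Venue access at 1, Stage build at 4, The lighting rig at 11, AV cabling at 17, Registration desk setup at 5, Signage placement at 22, Sound check at 14, Final walkthrough at 25. The latest is hour 25.

25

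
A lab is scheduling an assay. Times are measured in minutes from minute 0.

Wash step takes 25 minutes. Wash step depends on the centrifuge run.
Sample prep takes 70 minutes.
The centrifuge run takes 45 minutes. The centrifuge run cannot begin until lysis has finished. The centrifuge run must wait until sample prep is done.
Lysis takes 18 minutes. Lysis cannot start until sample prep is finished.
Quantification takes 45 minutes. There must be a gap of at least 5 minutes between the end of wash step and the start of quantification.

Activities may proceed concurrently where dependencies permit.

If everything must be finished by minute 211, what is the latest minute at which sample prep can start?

3

Nothing follows quantification; the deadline of minute 211 is its only limit. It must start by 211 − 45 = minute 166.
Wash step has to be done before quantification (must start by minute 166, minus 5-minute gap → minute 161). That means finishing by minute 161, i.e. starting by 161 − 25 = minute 136.
The centrifuge run has to be done before wash step (must start by minute 136). That means finishing by minute 136, i.e. starting by 136 − 45 = minute 91.
Lysis feeds into the centrifuge run (must start by minute 91); so lysis must finish by minute 91 and therefore start by minute 73.
Sample prep has several dependents: lysis (must start by minute 73); the centrifuge run (must start by minute 91). The earliest of those limits is minute 73, so sample prep must start by 73 − 70 = minute 3.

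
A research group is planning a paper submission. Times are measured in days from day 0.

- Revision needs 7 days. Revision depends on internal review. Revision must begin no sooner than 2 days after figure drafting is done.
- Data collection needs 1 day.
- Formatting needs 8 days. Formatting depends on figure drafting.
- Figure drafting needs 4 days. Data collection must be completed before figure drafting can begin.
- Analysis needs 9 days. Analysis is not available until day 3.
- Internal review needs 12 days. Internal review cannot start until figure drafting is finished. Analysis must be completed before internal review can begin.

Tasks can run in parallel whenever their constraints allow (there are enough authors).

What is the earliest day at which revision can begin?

Analysis waits on its own release at day 3, so it starts at day 3 and finishes at 3 + 9 = day 12.
Nothing blocks data collection, so it runs from day 0 to day 1.
Figure drafting waits on data collection (finishes day 1), so it starts at day 1 and finishes at 1 + 4 = day 5.
Internal review needs all of figure drafting (finishes day 5); analysis (finishes day 12). That puts its earliest start at day 12; it finishes at 12 + 12 = day 24.
Revision waits on internal review (finishes day 24); figure drafting (finishes day 5, plus 2-day gap → day 7). The latest of these is day 24, which is the earliest revision can start.

24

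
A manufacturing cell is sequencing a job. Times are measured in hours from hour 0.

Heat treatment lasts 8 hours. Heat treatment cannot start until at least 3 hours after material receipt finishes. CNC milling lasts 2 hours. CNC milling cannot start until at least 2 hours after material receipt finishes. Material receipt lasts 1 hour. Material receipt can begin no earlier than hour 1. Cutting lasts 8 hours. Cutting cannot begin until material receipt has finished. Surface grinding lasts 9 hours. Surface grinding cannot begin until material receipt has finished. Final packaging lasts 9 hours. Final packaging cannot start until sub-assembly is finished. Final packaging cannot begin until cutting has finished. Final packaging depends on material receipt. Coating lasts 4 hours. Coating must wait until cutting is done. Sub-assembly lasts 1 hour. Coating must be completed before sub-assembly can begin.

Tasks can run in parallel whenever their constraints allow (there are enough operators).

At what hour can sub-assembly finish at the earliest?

After its own release at hour 1, material receipt can start at hour 1 and finishes at hour 2.
Cutting waits on material receipt (finishes hour 2), so it starts at hour 2 and finishes at 2 + 8 = hour 10.
Coating cannot begin until cutting (finishes hour 10). It runs from hour 10 to 10 + 4 = hour 14.
After coating (finishes hour 14), sub-assembly can start at hour 14 and finishes at hour 15.

15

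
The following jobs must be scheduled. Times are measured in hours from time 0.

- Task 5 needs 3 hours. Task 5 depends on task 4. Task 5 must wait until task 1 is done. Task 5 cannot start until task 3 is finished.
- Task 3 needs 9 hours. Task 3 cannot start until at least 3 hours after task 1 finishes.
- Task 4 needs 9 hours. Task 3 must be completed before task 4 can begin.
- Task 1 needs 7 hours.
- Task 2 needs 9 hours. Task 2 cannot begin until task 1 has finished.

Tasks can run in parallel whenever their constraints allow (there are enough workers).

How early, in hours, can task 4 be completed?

28

Task 1 can start immediately at hour 0; it finishes at hour 7.
Task 3 cannot begin until task 1 (finishes hour 7, plus 3-hour gap → hour 10). It runs from hour 10 to 10 + 9 = hour 19.
Task 4 cannot begin until task 3 (finishes hour 19). It runs from hour 19 to 19 + 9 = hour 28.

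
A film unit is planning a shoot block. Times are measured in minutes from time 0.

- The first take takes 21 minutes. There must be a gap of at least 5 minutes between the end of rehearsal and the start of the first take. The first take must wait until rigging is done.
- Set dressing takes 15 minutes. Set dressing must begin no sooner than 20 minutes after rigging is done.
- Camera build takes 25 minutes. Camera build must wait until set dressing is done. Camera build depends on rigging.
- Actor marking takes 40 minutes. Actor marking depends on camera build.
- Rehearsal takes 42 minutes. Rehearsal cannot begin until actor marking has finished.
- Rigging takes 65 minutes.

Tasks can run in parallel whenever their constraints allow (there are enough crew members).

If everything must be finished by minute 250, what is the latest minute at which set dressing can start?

102

The first take has no dependents, so it just needs to finish by minute 250. Starting by 250 − 21 = minute 229 achieves that.
Rehearsal must finish before the first take (must start by minute 229, minus 5-minute gap → minute 224). With a 42-minute duration, rehearsal must start by 224 − 42 = minute 182.
Actor marking feeds into rehearsal (must start by minute 182); so actor marking must finish by minute 182 and therefore start by minute 142.
Since actor marking (must start by minute 142) depends on it, camera build must finish by minute 142. Backing off its 25-minute duration gives a latest start of minute 117.
Set dressing feeds into camera build (must start by minute 117); so set dressing must finish by minute 117 and therefore start by minute 102.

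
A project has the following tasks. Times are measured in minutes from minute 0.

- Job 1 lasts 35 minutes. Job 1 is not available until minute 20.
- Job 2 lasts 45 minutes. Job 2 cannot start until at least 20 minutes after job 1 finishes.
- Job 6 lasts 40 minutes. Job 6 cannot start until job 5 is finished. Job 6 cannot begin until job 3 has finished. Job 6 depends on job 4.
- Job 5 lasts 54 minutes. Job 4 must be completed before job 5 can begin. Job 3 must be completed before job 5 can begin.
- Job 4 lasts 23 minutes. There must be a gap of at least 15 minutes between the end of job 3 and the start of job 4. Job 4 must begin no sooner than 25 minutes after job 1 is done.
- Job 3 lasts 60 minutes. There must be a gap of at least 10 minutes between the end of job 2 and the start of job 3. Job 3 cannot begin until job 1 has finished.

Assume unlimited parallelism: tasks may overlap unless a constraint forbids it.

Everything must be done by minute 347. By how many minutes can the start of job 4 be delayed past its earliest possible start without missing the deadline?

25

Job 1 waits on its own release at minute 20, so it starts at minute 20 and finishes at 20 + 35 = minute 55.
After job 1 (finishes minute 55, plus 20-minute gap → minute 75), job 2 can start at minute 75 and finishes at minute 120.
Job 3 has to wait for job 2 (finishes minute 120, plus 10-minute gap → minute 130); job 1 (finishes minute 55). The latest of these is minute 130, so job 3 runs minute 130 to 130 + 60 = minute 190.
Job 4 has to wait for job 3 (finishes minute 190, plus 15-minute gap → minute 205); job 1 (finishes minute 55, plus 25-minute gap → minute 80). The latest of these is minute 205, so job 4 runs minute 205 to 205 + 23 = minute 228.

Working backward from the deadline:
To finish by minute 347, job 6 (duration 40) must start no later than minute 307.
Since job 6 (must start by minute 307) depends on it, job 5 must finish by minute 307. Backing off its 54-minute duration gives a latest start of minute 253.
Job 4 has several dependents: job 5 (must start by minute 253); job 6 (must start by minute 307). The earliest of those limits is minute 253, so job 4 must start by 253 − 23 = minute 230.
So job 4 can start as early as minute 205 and as late as minute 230, giving 230 − 205 = 25 minutes of slack.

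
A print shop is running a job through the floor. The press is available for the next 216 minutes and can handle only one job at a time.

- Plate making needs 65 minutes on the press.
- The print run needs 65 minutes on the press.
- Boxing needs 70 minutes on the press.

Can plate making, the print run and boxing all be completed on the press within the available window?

Running back to back, the jobs need 65 + 65 + 70 = 200 minutes on the press.
Since 200 ≤ 216, they fit within the window.

Yes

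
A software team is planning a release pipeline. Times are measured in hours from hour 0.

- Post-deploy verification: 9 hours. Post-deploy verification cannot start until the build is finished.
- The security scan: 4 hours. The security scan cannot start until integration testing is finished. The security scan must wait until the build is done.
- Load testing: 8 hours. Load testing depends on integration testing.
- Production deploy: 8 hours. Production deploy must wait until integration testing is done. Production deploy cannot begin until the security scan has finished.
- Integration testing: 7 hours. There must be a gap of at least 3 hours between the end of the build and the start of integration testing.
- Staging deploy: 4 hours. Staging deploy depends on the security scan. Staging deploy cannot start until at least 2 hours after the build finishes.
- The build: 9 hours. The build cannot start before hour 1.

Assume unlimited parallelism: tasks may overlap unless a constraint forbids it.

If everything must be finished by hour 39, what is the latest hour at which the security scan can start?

27

Staging deploy has no dependents, so it just needs to finish by hour 39. Starting by 39 − 4 = hour 35 achieves that.
Nothing follows production deploy; the deadline of hour 39 is its only limit. It must start by 39 − 8 = hour 31.
The security scan must finish in time for staging deploy (must start by hour 35); production deploy (must start by hour 31). The tightest is hour 31, so the security scan must start by 31 − 4 = hour 27.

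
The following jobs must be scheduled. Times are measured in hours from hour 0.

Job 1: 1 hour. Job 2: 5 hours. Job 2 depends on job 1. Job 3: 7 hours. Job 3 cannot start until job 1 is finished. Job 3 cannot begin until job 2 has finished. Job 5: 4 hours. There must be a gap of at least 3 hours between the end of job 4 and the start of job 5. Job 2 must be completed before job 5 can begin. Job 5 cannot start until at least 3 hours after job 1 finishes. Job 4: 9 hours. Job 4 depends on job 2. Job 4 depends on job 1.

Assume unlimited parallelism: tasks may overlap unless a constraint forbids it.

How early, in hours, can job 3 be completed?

13

Job 1 has no prerequisites, so it starts at hour 0 and finishes at hour 1.
Job 2 waits on job 1 (finishes hour 1), so it starts at hour 1 and finishes at 1 + 5 = hour 6.
For job 3: job 1 (finishes hour 1); job 2 (finishes hour 6). Taking the maximum gives a start of hour 6, and it finishes at 6 + 7 = hour 13.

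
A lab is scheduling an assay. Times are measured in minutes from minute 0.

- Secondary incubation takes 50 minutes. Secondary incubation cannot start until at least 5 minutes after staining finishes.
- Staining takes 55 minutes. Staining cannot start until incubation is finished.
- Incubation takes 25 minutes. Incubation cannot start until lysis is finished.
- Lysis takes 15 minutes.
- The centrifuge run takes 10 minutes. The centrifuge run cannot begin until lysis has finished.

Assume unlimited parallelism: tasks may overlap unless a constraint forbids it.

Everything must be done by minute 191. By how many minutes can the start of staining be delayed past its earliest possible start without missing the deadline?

Nothing blocks lysis, so it runs from minute 0 to minute 15.
Incubation waits on lysis (finishes minute 15), so it starts at minute 15 and finishes at 15 + 25 = minute 40.
Staining waits on incubation (finishes minute 40), so it starts at minute 40 and finishes at 40 + 55 = minute 95.

Working backward from the deadline:
Secondary incubation has no dependents, so it just needs to finish by minute 191. Starting by 191 − 50 = minute 141 achieves that.
Staining feeds into secondary incubation (must start by minute 141, minus 5-minute gap → minute 136); so staining must finish by minute 136 and therefore start by minute 81.
So staining can start as early as minute 40 and as late as minute 81, giving 81 − 40 = 41 minutes of slack.

41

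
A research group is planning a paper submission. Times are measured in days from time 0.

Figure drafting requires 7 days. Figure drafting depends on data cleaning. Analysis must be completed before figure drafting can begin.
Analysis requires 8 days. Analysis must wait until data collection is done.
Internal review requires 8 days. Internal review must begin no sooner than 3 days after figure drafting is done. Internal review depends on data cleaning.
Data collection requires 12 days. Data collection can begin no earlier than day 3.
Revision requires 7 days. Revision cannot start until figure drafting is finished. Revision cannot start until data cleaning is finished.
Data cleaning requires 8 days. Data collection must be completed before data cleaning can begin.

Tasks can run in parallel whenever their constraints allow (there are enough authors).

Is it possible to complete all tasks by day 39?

Data collection waits on its own release at day 3, so it starts at day 3 and finishes at 3 + 12 = day 15.
Analysis cannot begin until data collection (finishes day 15). It runs from day 15 to 15 + 8 = day 23.
Data cleaning waits on data collection (finishes day 15), so it starts at day 15 and finishes at 15 + 8 = day 23.
For figure drafting: data cleaning (finishes day 23); analysis (finishes day 23). Taking the maximum gives a start of day 23, and it finishes at 23 + 7 = day 30.
Revision has to wait for figure drafting (finishes day 30); data cleaning (finishes day 23). The latest of these is day 30, so revision runs day 30 to 30 + 7 = day 37.
For internal review: figure drafting (finishes day 30, plus 3-day gap → day 33); data cleaning (finishes day 23). Taking the maximum gives a start of day 33, and it finishes at 33 + 8 = day 41.
The earliest everything can be done is day 41, which is after the deadline of 39, so it is not possible.

No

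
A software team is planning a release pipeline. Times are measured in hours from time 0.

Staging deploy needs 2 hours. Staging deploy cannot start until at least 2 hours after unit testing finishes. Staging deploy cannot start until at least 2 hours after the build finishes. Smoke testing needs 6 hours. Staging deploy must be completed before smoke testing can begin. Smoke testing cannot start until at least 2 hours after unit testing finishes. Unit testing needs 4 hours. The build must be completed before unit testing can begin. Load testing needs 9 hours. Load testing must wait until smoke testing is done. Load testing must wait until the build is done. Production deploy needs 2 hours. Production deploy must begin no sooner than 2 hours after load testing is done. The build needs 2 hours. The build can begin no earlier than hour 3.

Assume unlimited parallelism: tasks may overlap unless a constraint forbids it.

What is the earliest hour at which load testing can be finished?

The build cannot begin until its own release at hour 3. It runs from hour 3 to 3 + 2 = hour 5.
After the build (finishes hour 5), unit testing can start at hour 5 and finishes at hour 9.
Staging deploy cannot start until unit testing (finishes hour 9, plus 2-hour gap → hour 11); the build (finishes hour 5, plus 2-hour gap → hour 7). The controlling bound is hour 11, so staging deploy finishes at 11 + 2 = hour 13.
For smoke testing: staging deploy (finishes hour 13); unit testing (finishes hour 9, plus 2-hour gap → hour 11). Taking the maximum gives a start of hour 13, and it finishes at 13 + 6 = hour 19.
Load testing cannot start until smoke testing (finishes hour 19); the build (finishes hour 5). The controlling bound is hour 19, so load testing finishes at 19 + 9 = hour 28.

28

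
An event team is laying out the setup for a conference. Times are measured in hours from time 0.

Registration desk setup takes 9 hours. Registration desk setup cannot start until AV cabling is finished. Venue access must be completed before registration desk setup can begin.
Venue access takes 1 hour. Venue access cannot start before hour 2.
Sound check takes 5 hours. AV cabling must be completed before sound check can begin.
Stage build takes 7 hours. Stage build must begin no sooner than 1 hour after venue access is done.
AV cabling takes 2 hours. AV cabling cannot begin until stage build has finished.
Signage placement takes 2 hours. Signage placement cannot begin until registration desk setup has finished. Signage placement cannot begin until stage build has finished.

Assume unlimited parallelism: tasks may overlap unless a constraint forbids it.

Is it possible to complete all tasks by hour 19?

Venue access cannot begin until its own release at hour 2. It runs from hour 2 to 2 + 1 = hour 3.
After venue access (finishes hour 3, plus 1-hour gap → hour 4), stage build can start at hour 4 and finishes at hour 11.
After stage build (finishes hour 11), AV cabling can start at hour 11 and finishes at hour 13.
After AV cabling (finishes hour 13), sound check can start at hour 13 and finishes at hour 18.
Registration desk setup has to wait for AV cabling (finishes hour 13); venue access (finishes hour 3). The latest of these is hour 13, so registration desk setup runs hour 13 to 13 + 9 = hour 22.
Signage placement has to wait for registration desk setup (finishes hour 22); stage build (finishes hour 11). The latest of these is hour 22, so signage placement runs hour 22 to 22 + 2 = hour 24.
The earliest everything can be done is hour 24, which is after the deadline of 19, so it is not possible.

No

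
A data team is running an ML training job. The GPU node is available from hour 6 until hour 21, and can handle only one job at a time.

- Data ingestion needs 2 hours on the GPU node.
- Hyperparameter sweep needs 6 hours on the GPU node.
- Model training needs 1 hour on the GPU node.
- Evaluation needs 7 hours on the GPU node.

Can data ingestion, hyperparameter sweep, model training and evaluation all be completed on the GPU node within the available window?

The GPU node window is 21 − 6 = 15 hours.
Running back to back, the jobs need 2 + 6 + 1 + 7 = 16 hours on the GPU node.
Since 16 > 15, they cannot all fit.

No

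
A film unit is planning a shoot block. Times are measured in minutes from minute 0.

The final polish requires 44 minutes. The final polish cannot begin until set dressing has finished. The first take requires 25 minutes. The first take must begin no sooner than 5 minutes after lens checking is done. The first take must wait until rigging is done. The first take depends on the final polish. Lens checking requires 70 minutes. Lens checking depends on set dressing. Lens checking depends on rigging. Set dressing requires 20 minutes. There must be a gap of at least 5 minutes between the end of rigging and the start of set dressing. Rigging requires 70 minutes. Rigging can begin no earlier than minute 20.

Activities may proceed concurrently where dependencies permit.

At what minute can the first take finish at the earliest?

215

Rigging cannot begin until its own release at minute 20. It runs from minute 20 to 20 + 70 = minute 90.
After rigging (finishes minute 90, plus 5-minute gap → minute 95), set dressing can start at minute 95 and finishes at minute 115.
The final polish cannot begin until set dressing (finishes minute 115). It runs from minute 115 to 115 + 44 = minute 159.
For lens checking: set dressing (finishes minute 115); rigging (finishes minute 90). Taking the maximum gives a start of minute 115, and it finishes at 115 + 70 = minute 185.
For the first take: lens checking (finishes minute 185, plus 5-minute gap → minute 190); rigging (finishes minute 90); the final polish (finishes minute 159). Taking the maximum gives a start of minute 190, and it finishes at 190 + 25 = minute 215.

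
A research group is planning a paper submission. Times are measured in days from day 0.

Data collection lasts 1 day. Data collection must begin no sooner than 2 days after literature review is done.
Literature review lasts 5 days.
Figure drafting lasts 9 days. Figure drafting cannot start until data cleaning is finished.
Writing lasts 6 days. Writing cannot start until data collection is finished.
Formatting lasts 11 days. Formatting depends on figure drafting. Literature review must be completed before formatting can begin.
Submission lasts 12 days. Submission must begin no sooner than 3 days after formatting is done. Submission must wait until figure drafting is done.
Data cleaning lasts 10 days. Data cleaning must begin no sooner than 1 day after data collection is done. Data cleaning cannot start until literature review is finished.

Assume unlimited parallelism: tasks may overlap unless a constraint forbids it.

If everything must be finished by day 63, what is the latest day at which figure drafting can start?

To finish by day 63, submission (duration 12) must start no later than day 51.
Since submission (must start by day 51, minus 3-day gap → day 48) depends on it, formatting must finish by day 48. Backing off its 11-day duration gives a latest start of day 37.
Figure drafting feeds formatting (must start by day 37); submission (must start by day 51). Taking the minimum, figure drafting must finish by day 37 and start by 37 − 9 = day 28.

28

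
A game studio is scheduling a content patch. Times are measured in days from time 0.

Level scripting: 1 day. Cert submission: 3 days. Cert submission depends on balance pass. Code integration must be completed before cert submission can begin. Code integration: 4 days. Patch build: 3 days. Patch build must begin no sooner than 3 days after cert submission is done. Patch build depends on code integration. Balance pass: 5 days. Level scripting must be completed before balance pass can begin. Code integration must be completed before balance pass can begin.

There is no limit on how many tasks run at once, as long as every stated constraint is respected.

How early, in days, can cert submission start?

Code integration has no prerequisites, so it starts at day 0 and finishes at day 4.
Level scripting can start immediately at day 0; it finishes at day 1.
Balance pass needs all of level scripting (finishes day 1); code integration (finishes day 4). That puts its earliest start at day 4; it finishes at 4 + 5 = day 9.
Cert submission waits on balance pass (finishes day 9); code integration (finishes day 4). The latest of these is day 9, which is the earliest cert submission can start.

9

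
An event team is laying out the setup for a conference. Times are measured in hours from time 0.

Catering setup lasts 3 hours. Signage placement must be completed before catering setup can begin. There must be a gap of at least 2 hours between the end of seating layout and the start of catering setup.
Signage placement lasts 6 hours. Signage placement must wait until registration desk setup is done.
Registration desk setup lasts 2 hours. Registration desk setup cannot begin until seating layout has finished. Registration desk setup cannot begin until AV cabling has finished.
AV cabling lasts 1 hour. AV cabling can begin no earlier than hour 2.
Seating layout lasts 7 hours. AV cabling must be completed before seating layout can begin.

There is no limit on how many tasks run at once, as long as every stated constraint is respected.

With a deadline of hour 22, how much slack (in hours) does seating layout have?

AV cabling cannot begin until its own release at hour 2. It runs from hour 2 to 2 + 1 = hour 3.
Seating layout cannot begin until AV cabling (finishes hour 3). It runs from hour 3 to 3 + 7 = hour 10.

Working backward from the deadline:
Nothing follows catering setup; the deadline of hour 22 is its only limit. It must start by 22 − 3 = hour 19.
Since catering setup (must start by hour 19) depends on it, signage placement must finish by hour 19. Backing off its 6-hour duration gives a latest start of hour 13.
Since signage placement (must start by hour 13) depends on it, registration desk setup must finish by hour 13. Backing off its 2-hour duration gives a latest start of hour 11.
Seating layout feeds registration desk setup (must start by hour 11); catering setup (must start by hour 19, minus 2-hour gap → hour 17). Taking the minimum, seating layout must finish by hour 11 and start by 11 − 7 = hour 4.
So seating layout can start as early as hour 3 and as late as hour 4, giving 4 − 3 = 1 hour of slack.

1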